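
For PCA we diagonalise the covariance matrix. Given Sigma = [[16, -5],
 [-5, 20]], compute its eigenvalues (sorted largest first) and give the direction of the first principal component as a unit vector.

Step 1 — characteristic polynomial of 2×2 Sigma:
  det(Sigma - λI) = λ² - trace · λ + det = 0.
  trace = 16 + 20 = 36, det = 16·20 - (-5)² = 295.
Step 2 — discriminant:
  Δ = trace² - 4·det = 1296 - 1180 = 116.
Step 3 — eigenvalues:
  λ = (trace ± √Δ)/2 = (36 ± 10.7703)/2,
  λ_1 = 23.3852,  λ_2 = 12.6148.

Step 4 — unit eigenvector for λ_1: solve (Sigma - λ_1 I)v = 0. First row:
  (16 - 23.3852)·v_x + (-5)·v_y = 0, i.e. (-7.3852)·v_x + (-5)·v_y = 0,
  so v ∝ (b, λ_1 - a) = (-5, 7.3852); multiply by -1 so the first entry is positive: u = (5, -7.3852).
  ||u|| = √((5)² + (-7.3852)²) = √(79.5407) ≈ 8.9186,
  v_1 = u/||u|| ≈ (0.5606, -0.8281) (||v_1|| = 1).

λ_1 = 23.3852,  λ_2 = 12.6148;  v_1 ≈ (0.5606, -0.8281)


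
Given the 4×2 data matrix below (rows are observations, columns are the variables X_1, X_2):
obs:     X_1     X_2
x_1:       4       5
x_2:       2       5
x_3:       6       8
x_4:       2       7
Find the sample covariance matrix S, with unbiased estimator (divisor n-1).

Step 1 — column means:
  mean(X_1) = (4 + 2 + 6 + 2) / 4 = 14/4 = 3.5
  mean(X_2) = (5 + 5 + 8 + 7) / 4 = 25/4 = 6.25

Step 2 — sample covariance S[i,j] = (1/(n-1)) · Σ_k (x_{k,i} - mean_i) · (x_{k,j} - mean_j), with n-1 = 3.
  S[X_1,X_1] = ((0.5)·(0.5) + (-1.5)·(-1.5) + (2.5)·(2.5) + (-1.5)·(-1.5)) / 3 = 11/3 = 3.6667
  S[X_1,X_2] = ((0.5)·(-1.25) + (-1.5)·(-1.25) + (2.5)·(1.75) + (-1.5)·(0.75)) / 3 = 4.5/3 = 1.5
  S[X_2,X_2] = ((-1.25)·(-1.25) + (-1.25)·(-1.25) + (1.75)·(1.75) + (0.75)·(0.75)) / 3 = 6.75/3 = 2.25

S is symmetric (S[j,i] = S[i,j]). Assembling:

S = [[3.6667, 1.5],
 [1.5, 2.25]]


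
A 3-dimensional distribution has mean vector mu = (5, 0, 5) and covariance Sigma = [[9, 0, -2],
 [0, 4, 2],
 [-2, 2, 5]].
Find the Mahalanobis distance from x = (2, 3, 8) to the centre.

Step 1 — centre the observation: (x - mu) = (-3, 3, 3).

Step 2 — invert Sigma (cofactor / det for 3×3, or solve directly):
  Sigma^{-1} = [[0.125, -0.0312, 0.0625],
 [-0.0312, 0.3203, -0.1406],
 [0.0625, -0.1406, 0.2812]].

Step 3 — form the quadratic (x - mu)^T · Sigma^{-1} · (x - mu):
  Sigma^{-1} · (x - mu) = (-0.2812, 0.6328, 0.2344).
  (x - mu)^T · [Sigma^{-1} · (x - mu)] = (-3)·(-0.2812) + (3)·(0.6328) + (3)·(0.2344) = 3.4453.

Step 4 — take square root: d = √(3.4453) ≈ 1.8562.

d(x, mu) = √(3.4453) ≈ 1.8562


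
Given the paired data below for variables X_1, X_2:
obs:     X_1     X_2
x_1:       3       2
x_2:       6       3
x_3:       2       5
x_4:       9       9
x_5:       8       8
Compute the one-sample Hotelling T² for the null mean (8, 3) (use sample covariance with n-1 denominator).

Step 1 — sample mean vector:
  mean(X_1) = (3 + 6 + 2 + 9 + 8) / 5 = 28/5 = 5.6
  mean(X_2) = (2 + 3 + 5 + 9 + 8) / 5 = 27/5 = 5.4
  x̄ = (5.6, 5.4),  deviation x̄ - mu_0 = (5.6, 5.4) - (8, 3) = (-2.4, 2.4).

Step 2 — sample covariance matrix, S[i,j] = (1/(n-1)) · Σ_k (x_{k,i} - mean_i) · (x_{k,j} - mean_j), divisor n-1 = 4:
  S[X_1,X_1] = ((-2.6)·(-2.6) + (0.4)·(0.4) + (-3.6)·(-3.6) + (3.4)·(3.4) + (2.4)·(2.4)) / 4 = 37.2/4 = 9.3
  S[X_1,X_2] = ((-2.6)·(-3.4) + (0.4)·(-2.4) + (-3.6)·(-0.4) + (3.4)·(3.6) + (2.4)·(2.6)) / 4 = 27.8/4 = 6.95
  S[X_2,X_2] = ((-3.4)·(-3.4) + (-2.4)·(-2.4) + (-0.4)·(-0.4) + (3.6)·(3.6) + (2.6)·(2.6)) / 4 = 37.2/4 = 9.3
  S = [[9.3, 6.95],
 [6.95, 9.3]].

Step 3 — invert S. det(S) = 9.3·9.3 - (6.95)² = 38.1875.
  S^{-1} = (1/det) · [[d, -b], [-b, a]] = [[0.2435, -0.182],
 [-0.182, 0.2435]].

Step 4 — quadratic form (x̄ - mu_0)^T · S^{-1} · (x̄ - mu_0):
  S^{-1} · (x̄ - mu_0) = (-1.0213, 1.0213),
  (x̄ - mu_0)^T · [...] = (-2.4)·(-1.0213) + (2.4)·(1.0213) = 4.9021.

Step 5 — scale by n: T² = 5 · 4.9021 = 24.5106.

T² ≈ 24.5106


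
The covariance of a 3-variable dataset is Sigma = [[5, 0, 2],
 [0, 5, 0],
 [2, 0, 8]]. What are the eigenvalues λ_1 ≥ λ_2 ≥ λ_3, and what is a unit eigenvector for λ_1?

Step 1 — characteristic polynomial p(λ) = det(λI - Sigma) = λ³ - tr·λ² + c_1·λ - det, where tr = trace, c_1 = sum of the principal 2×2 minors, det = det(Sigma):
  tr = 5 + 5 + 8 = 18,
  c_1 = (5·5 - (0)²) + (5·8 - (2)²) + (5·8 - (0)²) = 25 + 36 + 40 = 101,
  det = 5·(5·8 - (0)²) - (0)·((0)·8 - (0)·(2)) + (2)·((0)·(0) - 5·(2)) = 5·(40) - (0)·(0) + (2)·(-10) = 180.
  So p(λ) = λ³ - 18λ² + 101λ - 180.
Step 2 — look for an integer root (rational root theorem: any rational root is an integer divisor of 180). Testing λ = 4:
  p(4) = 64 - 288 + 404 - 180 = 0  ✓
  Dividing out (λ - 4): p(λ) = (λ - 4)(λ² - 14λ + 45).
Step 3 — remaining eigenvalues from the quadratic λ² - 14λ + 45 = 0:
  Δ = 14² - 4·45 = 196 - 180 = 16,  λ = (14 ± √16)/2 = (14 ± 4)/2 = 9 or 5.
  Sorted: λ_1 = 9,  λ_2 = 5,  λ_3 = 4  (check: sum = 18 = tr ✓).

Step 4 — unit eigenvector for λ_1 = 9: v spans the null space of (Sigma - λ_1 I), whose rows are
  r_1 = (-4, 0, 2),  r_2 = (0, -4, 0),  r_3 = (2, 0, -1).
  v is orthogonal to every row, so take v ∝ r_1 × r_2 = ((0)·(0) - (2)·(-4), (2)·(0) - (-4)·(0), (-4)·(-4) - (0)·(0)) = (8, 0, 16).
  Rescale (divide by 8): u = (1, 0, 2).
  ||u|| = √((1)² + (0)² + (2)²) = √(5) ≈ 2.2361,  v_1 = u/||u|| ≈ (0.4472, 0, 0.8944) (||v_1|| = 1).

λ_1 = 9,  λ_2 = 5,  λ_3 = 4;  v_1 ≈ (0.4472, 0, 0.8944)


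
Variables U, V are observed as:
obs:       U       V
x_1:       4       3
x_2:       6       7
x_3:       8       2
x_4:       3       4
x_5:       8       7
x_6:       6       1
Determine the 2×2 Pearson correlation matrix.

Step 1 — column means:
  mean(U) = (4 + 6 + 8 + 3 + 8 + 6) / 6 = 35/6 = 5.8333
  mean(V) = (3 + 7 + 2 + 4 + 7 + 1) / 6 = 24/6 = 4

Step 2 — sample variances and covariances s[i,j] = (1/(n-1)) · Σ_k (x_{k,i} - mean_i) · (x_{k,j} - mean_j), with n-1 = 5:
  s[U,U] = ((-1.8333)·(-1.8333) + (0.1667)·(0.1667) + (2.1667)·(2.1667) + (-2.8333)·(-2.8333) + (2.1667)·(2.1667) + (0.1667)·(0.1667)) / 5 = 20.8333/5 = 4.1667
  s[U,V] = ((-1.8333)·(-1) + (0.1667)·(3) + (2.1667)·(-2) + (-2.8333)·(0) + (2.1667)·(3) + (0.1667)·(-3)) / 5 = 4/5 = 0.8
  s[V,V] = ((-1)·(-1) + (3)·(3) + (-2)·(-2) + (0)·(0) + (3)·(3) + (-3)·(-3)) / 5 = 32/5 = 6.4
  Sample standard deviations s_i = √(s[i,i]):
  s(U) = √(4.1667) = 2.0412
  s(V) = √(6.4) = 2.5298

Step 3 — r_{ij} = s_{ij} / (s_i · s_j):
  r[U,U] = 1 (diagonal).
  r[U,V] = 0.8 / (2.0412 · 2.5298) = 0.8 / 5.164 = 0.1549
  r[V,V] = 1 (diagonal).

R is symmetric with unit diagonal. Assembling:

R = [[1, 0.1549],
 [0.1549, 1]]


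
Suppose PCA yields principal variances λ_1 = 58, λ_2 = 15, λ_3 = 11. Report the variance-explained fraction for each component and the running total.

Step 1 — total variance = trace(Sigma) = Σ λ_i = 58 + 15 + 11 = 84.

Step 2 — fraction explained by component i = λ_i / Σ λ:
  PC1: 58/84 = 0.6905
  PC2: 15/84 = 0.1786
  PC3: 11/84 = 0.131

Step 3 — cumulative fraction after k components = (λ_1 + ... + λ_k) / Σ λ:
  k = 1: 58/84 = 0.6905
  k = 2: (58 + 15)/84 = 73/84 = 0.869
  k = 3: (58 + 15 + 11)/84 = 84/84 = 1

Summary (fraction, with percent):

explained: PC1 0.6905 (69.05%), PC2 0.1786 (17.86%), PC3 0.131 (13.1%);  cumulative: 0.6905, 0.869, 1


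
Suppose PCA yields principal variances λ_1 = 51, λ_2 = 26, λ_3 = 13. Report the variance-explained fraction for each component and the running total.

Step 1 — total variance = trace(Sigma) = Σ λ_i = 51 + 26 + 13 = 90.

Step 2 — fraction explained by component i = λ_i / Σ λ:
  PC1: 51/90 = 0.5667
  PC2: 26/90 = 0.2889
  PC3: 13/90 = 0.1444

Step 3 — cumulative fraction after k components = (λ_1 + ... + λ_k) / Σ λ:
  k = 1: 51/90 = 0.5667
  k = 2: (51 + 26)/90 = 77/90 = 0.8556
  k = 3: (51 + 26 + 13)/90 = 90/90 = 1

Summary (fraction, with percent):

explained: PC1 0.5667 (56.67%), PC2 0.2889 (28.89%), PC3 0.1444 (14.44%);  cumulative: 0.5667, 0.8556, 1


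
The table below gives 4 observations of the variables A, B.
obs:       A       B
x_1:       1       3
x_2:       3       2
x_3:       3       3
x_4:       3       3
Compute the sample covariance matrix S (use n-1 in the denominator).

Step 1 — column means:
  mean(A) = (1 + 3 + 3 + 3) / 4 = 10/4 = 2.5
  mean(B) = (3 + 2 + 3 + 3) / 4 = 11/4 = 2.75

Step 2 — sample covariance S[i,j] = (1/(n-1)) · Σ_k (x_{k,i} - mean_i) · (x_{k,j} - mean_j), with n-1 = 3.
  S[A,A] = ((-1.5)·(-1.5) + (0.5)·(0.5) + (0.5)·(0.5) + (0.5)·(0.5)) / 3 = 3/3 = 1
  S[A,B] = ((-1.5)·(0.25) + (0.5)·(-0.75) + (0.5)·(0.25) + (0.5)·(0.25)) / 3 = -0.5/3 = -0.1667
  S[B,B] = ((0.25)·(0.25) + (-0.75)·(-0.75) + (0.25)·(0.25) + (0.25)·(0.25)) / 3 = 0.75/3 = 0.25

S is symmetric (S[j,i] = S[i,j]). Assembling:

S = [[1, -0.1667],
 [-0.1667, 0.25]]


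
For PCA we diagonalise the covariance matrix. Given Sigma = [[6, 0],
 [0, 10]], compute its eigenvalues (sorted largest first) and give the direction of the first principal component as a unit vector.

Step 1 — characteristic polynomial of 2×2 Sigma:
  det(Sigma - λI) = λ² - trace · λ + det = 0.
  trace = 6 + 10 = 16, det = 6·10 - (0)² = 60.
Step 2 — discriminant:
  Δ = trace² - 4·det = 256 - 240 = 16.
Step 3 — eigenvalues:
  λ = (trace ± √Δ)/2 = (16 ± 4)/2,
  λ_1 = 10,  λ_2 = 6.

Step 4 — unit eigenvector for λ_1: Sigma is diagonal, so its eigenvectors are the coordinate axes. λ_1 = 10 is the diagonal entry on the second coordinate axis, hence
  v_1 = (0, 1) (||v_1|| = 1).

λ_1 = 10,  λ_2 = 6;  v_1 ≈ (0, 1)


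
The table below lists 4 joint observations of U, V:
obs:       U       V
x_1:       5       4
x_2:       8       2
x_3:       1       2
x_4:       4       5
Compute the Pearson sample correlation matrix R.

Step 1 — column means:
  mean(U) = (5 + 8 + 1 + 4) / 4 = 18/4 = 4.5
  mean(V) = (4 + 2 + 2 + 5) / 4 = 13/4 = 3.25

Step 2 — sample variances and covariances s[i,j] = (1/(n-1)) · Σ_k (x_{k,i} - mean_i) · (x_{k,j} - mean_j), with n-1 = 3:
  s[U,U] = ((0.5)·(0.5) + (3.5)·(3.5) + (-3.5)·(-3.5) + (-0.5)·(-0.5)) / 3 = 25/3 = 8.3333
  s[U,V] = ((0.5)·(0.75) + (3.5)·(-1.25) + (-3.5)·(-1.25) + (-0.5)·(1.75)) / 3 = -0.5/3 = -0.1667
  s[V,V] = ((0.75)·(0.75) + (-1.25)·(-1.25) + (-1.25)·(-1.25) + (1.75)·(1.75)) / 3 = 6.75/3 = 2.25
  Sample standard deviations s_i = √(s[i,i]):
  s(U) = √(8.3333) = 2.8868
  s(V) = √(2.25) = 1.5

Step 3 — r_{ij} = s_{ij} / (s_i · s_j):
  r[U,U] = 1 (diagonal).
  r[U,V] = -0.1667 / (2.8868 · 1.5) = -0.1667 / 4.3301 = -0.0385
  r[V,V] = 1 (diagonal).

R is symmetric with unit diagonal. Assembling:

R = [[1, -0.0385],
 [-0.0385, 1]]


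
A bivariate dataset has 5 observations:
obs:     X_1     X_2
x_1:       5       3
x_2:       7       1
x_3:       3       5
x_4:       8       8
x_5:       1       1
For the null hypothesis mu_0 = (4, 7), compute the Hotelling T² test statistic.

Step 1 — sample mean vector:
  mean(X_1) = (5 + 7 + 3 + 8 + 1) / 5 = 24/5 = 4.8
  mean(X_2) = (3 + 1 + 5 + 8 + 1) / 5 = 18/5 = 3.6
  x̄ = (4.8, 3.6),  deviation x̄ - mu_0 = (4.8, 3.6) - (4, 7) = (0.8, -3.4).

Step 2 — sample covariance matrix, S[i,j] = (1/(n-1)) · Σ_k (x_{k,i} - mean_i) · (x_{k,j} - mean_j), divisor n-1 = 4:
  S[X_1,X_1] = ((0.2)·(0.2) + (2.2)·(2.2) + (-1.8)·(-1.8) + (3.2)·(3.2) + (-3.8)·(-3.8)) / 4 = 32.8/4 = 8.2
  S[X_1,X_2] = ((0.2)·(-0.6) + (2.2)·(-2.6) + (-1.8)·(1.4) + (3.2)·(4.4) + (-3.8)·(-2.6)) / 4 = 15.6/4 = 3.9
  S[X_2,X_2] = ((-0.6)·(-0.6) + (-2.6)·(-2.6) + (1.4)·(1.4) + (4.4)·(4.4) + (-2.6)·(-2.6)) / 4 = 35.2/4 = 8.8
  S = [[8.2, 3.9],
 [3.9, 8.8]].

Step 3 — invert S. det(S) = 8.2·8.8 - (3.9)² = 56.95.
  S^{-1} = (1/det) · [[d, -b], [-b, a]] = [[0.1545, -0.0685],
 [-0.0685, 0.144]].

Step 4 — quadratic form (x̄ - mu_0)^T · S^{-1} · (x̄ - mu_0):
  S^{-1} · (x̄ - mu_0) = (0.3565, -0.5443),
  (x̄ - mu_0)^T · [...] = (0.8)·(0.3565) + (-3.4)·(-0.5443) = 2.1359.

Step 5 — scale by n: T² = 5 · 2.1359 = 10.6795.

T² ≈ 10.6795


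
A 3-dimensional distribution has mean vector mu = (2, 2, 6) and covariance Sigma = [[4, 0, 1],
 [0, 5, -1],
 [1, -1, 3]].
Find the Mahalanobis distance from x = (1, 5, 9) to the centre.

Step 1 — centre the observation: (x - mu) = (-1, 3, 3).

Step 2 — invert Sigma (cofactor / det for 3×3, or solve directly):
  Sigma^{-1} = [[0.2745, -0.0196, -0.098],
 [-0.0196, 0.2157, 0.0784],
 [-0.098, 0.0784, 0.3922]].

Step 3 — form the quadratic (x - mu)^T · Sigma^{-1} · (x - mu):
  Sigma^{-1} · (x - mu) = (-0.6275, 0.902, 1.5098).
  (x - mu)^T · [Sigma^{-1} · (x - mu)] = (-1)·(-0.6275) + (3)·(0.902) + (3)·(1.5098) = 7.8627.

Step 4 — take square root: d = √(7.8627) ≈ 2.8041.

d(x, mu) = √(7.8627) ≈ 2.8041


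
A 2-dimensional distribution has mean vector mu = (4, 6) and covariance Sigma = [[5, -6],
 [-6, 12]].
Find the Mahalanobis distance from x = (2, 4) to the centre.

Step 1 — centre the observation: (x - mu) = (-2, -2).

Step 2 — invert Sigma. det(Sigma) = 5·12 - (-6)² = 24.
  Sigma^{-1} = (1/det) · [[d, -b], [-b, a]] = [[0.5, 0.25],
 [0.25, 0.2083]].

Step 3 — form the quadratic (x - mu)^T · Sigma^{-1} · (x - mu):
  Sigma^{-1} · (x - mu) = (-1.5, -0.9167).
  (x - mu)^T · [Sigma^{-1} · (x - mu)] = (-2)·(-1.5) + (-2)·(-0.9167) = 4.8333.

Step 4 — take square root: d = √(4.8333) ≈ 2.1985.

d(x, mu) = √(4.8333) ≈ 2.1985


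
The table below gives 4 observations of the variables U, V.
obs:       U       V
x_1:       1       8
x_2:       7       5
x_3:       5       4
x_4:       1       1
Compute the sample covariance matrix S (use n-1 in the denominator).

Step 1 — column means:
  mean(U) = (1 + 7 + 5 + 1) / 4 = 14/4 = 3.5
  mean(V) = (8 + 5 + 4 + 1) / 4 = 18/4 = 4.5

Step 2 — sample covariance S[i,j] = (1/(n-1)) · Σ_k (x_{k,i} - mean_i) · (x_{k,j} - mean_j), with n-1 = 3.
  S[U,U] = ((-2.5)·(-2.5) + (3.5)·(3.5) + (1.5)·(1.5) + (-2.5)·(-2.5)) / 3 = 27/3 = 9
  S[U,V] = ((-2.5)·(3.5) + (3.5)·(0.5) + (1.5)·(-0.5) + (-2.5)·(-3.5)) / 3 = 1/3 = 0.3333
  S[V,V] = ((3.5)·(3.5) + (0.5)·(0.5) + (-0.5)·(-0.5) + (-3.5)·(-3.5)) / 3 = 25/3 = 8.3333

S is symmetric (S[j,i] = S[i,j]). Assembling:

S = [[9, 0.3333],
 [0.3333, 8.3333]]


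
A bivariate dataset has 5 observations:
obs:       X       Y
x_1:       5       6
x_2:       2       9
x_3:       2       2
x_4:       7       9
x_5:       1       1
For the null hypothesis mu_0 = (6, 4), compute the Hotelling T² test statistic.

Step 1 — sample mean vector:
  mean(X) = (5 + 2 + 2 + 7 + 1) / 5 = 17/5 = 3.4
  mean(Y) = (6 + 9 + 2 + 9 + 1) / 5 = 27/5 = 5.4
  x̄ = (3.4, 5.4),  deviation x̄ - mu_0 = (3.4, 5.4) - (6, 4) = (-2.6, 1.4).

Step 2 — sample covariance matrix, S[i,j] = (1/(n-1)) · Σ_k (x_{k,i} - mean_i) · (x_{k,j} - mean_j), divisor n-1 = 4:
  S[X,X] = ((1.6)·(1.6) + (-1.4)·(-1.4) + (-1.4)·(-1.4) + (3.6)·(3.6) + (-2.4)·(-2.4)) / 4 = 25.2/4 = 6.3
  S[X,Y] = ((1.6)·(0.6) + (-1.4)·(3.6) + (-1.4)·(-3.4) + (3.6)·(3.6) + (-2.4)·(-4.4)) / 4 = 24.2/4 = 6.05
  S[Y,Y] = ((0.6)·(0.6) + (3.6)·(3.6) + (-3.4)·(-3.4) + (3.6)·(3.6) + (-4.4)·(-4.4)) / 4 = 57.2/4 = 14.3
  S = [[6.3, 6.05],
 [6.05, 14.3]].

Step 3 — invert S. det(S) = 6.3·14.3 - (6.05)² = 53.4875.
  S^{-1} = (1/det) · [[d, -b], [-b, a]] = [[0.2674, -0.1131],
 [-0.1131, 0.1178]].

Step 4 — quadratic form (x̄ - mu_0)^T · S^{-1} · (x̄ - mu_0):
  S^{-1} · (x̄ - mu_0) = (-0.8535, 0.459),
  (x̄ - mu_0)^T · [...] = (-2.6)·(-0.8535) + (1.4)·(0.459) = 2.8616.

Step 5 — scale by n: T² = 5 · 2.8616 = 14.308.

T² ≈ 14.308


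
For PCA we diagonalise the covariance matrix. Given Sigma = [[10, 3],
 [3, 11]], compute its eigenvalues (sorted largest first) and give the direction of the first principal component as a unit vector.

Step 1 — characteristic polynomial of 2×2 Sigma:
  det(Sigma - λI) = λ² - trace · λ + det = 0.
  trace = 10 + 11 = 21, det = 10·11 - (3)² = 101.
Step 2 — discriminant:
  Δ = trace² - 4·det = 441 - 404 = 37.
Step 3 — eigenvalues:
  λ = (trace ± √Δ)/2 = (21 ± 6.0828)/2,
  λ_1 = 13.5414,  λ_2 = 7.4586.

Step 4 — unit eigenvector for λ_1: solve (Sigma - λ_1 I)v = 0. First row:
  (10 - 13.5414)·v_x + (3)·v_y = 0, i.e. (-3.5414)·v_x + (3)·v_y = 0,
  so v ∝ (b, λ_1 - a) = (3, 3.5414) = u.
  ||u|| = √((3)² + (3.5414)²) = √(21.5414) ≈ 4.6413,
  v_1 = u/||u|| ≈ (0.6464, 0.763) (||v_1|| = 1).

λ_1 = 13.5414,  λ_2 = 7.4586;  v_1 ≈ (0.6464, 0.763)


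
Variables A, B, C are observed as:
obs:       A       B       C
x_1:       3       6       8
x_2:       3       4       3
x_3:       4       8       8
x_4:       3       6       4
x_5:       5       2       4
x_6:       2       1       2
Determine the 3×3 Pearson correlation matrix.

Step 1 — column means:
  mean(A) = (3 + 3 + 4 + 3 + 5 + 2) / 6 = 20/6 = 3.3333
  mean(B) = (6 + 4 + 8 + 6 + 2 + 1) / 6 = 27/6 = 4.5
  mean(C) = (8 + 3 + 8 + 4 + 4 + 2) / 6 = 29/6 = 4.8333

Step 2 — sample variances and covariances s[i,j] = (1/(n-1)) · Σ_k (x_{k,i} - mean_i) · (x_{k,j} - mean_j), with n-1 = 5:
  s[A,A] = ((-0.3333)·(-0.3333) + (-0.3333)·(-0.3333) + (0.6667)·(0.6667) + (-0.3333)·(-0.3333) + (1.6667)·(1.6667) + (-1.3333)·(-1.3333)) / 5 = 5.3333/5 = 1.0667
  s[A,B] = ((-0.3333)·(1.5) + (-0.3333)·(-0.5) + (0.6667)·(3.5) + (-0.3333)·(1.5) + (1.6667)·(-2.5) + (-1.3333)·(-3.5)) / 5 = 2/5 = 0.4
  s[A,C] = ((-0.3333)·(3.1667) + (-0.3333)·(-1.8333) + (0.6667)·(3.1667) + (-0.3333)·(-0.8333) + (1.6667)·(-0.8333) + (-1.3333)·(-2.8333)) / 5 = 4.3333/5 = 0.8667
  s[B,B] = ((1.5)·(1.5) + (-0.5)·(-0.5) + (3.5)·(3.5) + (1.5)·(1.5) + (-2.5)·(-2.5) + (-3.5)·(-3.5)) / 5 = 35.5/5 = 7.1
  s[B,C] = ((1.5)·(3.1667) + (-0.5)·(-1.8333) + (3.5)·(3.1667) + (1.5)·(-0.8333) + (-2.5)·(-0.8333) + (-3.5)·(-2.8333)) / 5 = 27.5/5 = 5.5
  s[C,C] = ((3.1667)·(3.1667) + (-1.8333)·(-1.8333) + (3.1667)·(3.1667) + (-0.8333)·(-0.8333) + (-0.8333)·(-0.8333) + (-2.8333)·(-2.8333)) / 5 = 32.8333/5 = 6.5667
  Sample standard deviations s_i = √(s[i,i]):
  s(A) = √(1.0667) = 1.0328
  s(B) = √(7.1) = 2.6646
  s(C) = √(6.5667) = 2.5626

Step 3 — r_{ij} = s_{ij} / (s_i · s_j):
  r[A,A] = 1 (diagonal).
  r[A,B] = 0.4 / (1.0328 · 2.6646) = 0.4 / 2.752 = 0.1454
  r[A,C] = 0.8667 / (1.0328 · 2.5626) = 0.8667 / 2.6466 = 0.3275
  r[B,B] = 1 (diagonal).
  r[B,C] = 5.5 / (2.6646 · 2.5626) = 5.5 / 6.8281 = 0.8055
  r[C,C] = 1 (diagonal).

R is symmetric with unit diagonal. Assembling:

R = [[1, 0.1454, 0.3275],
 [0.1454, 1, 0.8055],
 [0.3275, 0.8055, 1]]


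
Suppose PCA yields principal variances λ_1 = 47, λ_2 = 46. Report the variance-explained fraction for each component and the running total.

Step 1 — total variance = trace(Sigma) = Σ λ_i = 47 + 46 = 93.

Step 2 — fraction explained by component i = λ_i / Σ λ:
  PC1: 47/93 = 0.5054
  PC2: 46/93 = 0.4946

Step 3 — cumulative fraction after k components = (λ_1 + ... + λ_k) / Σ λ:
  k = 1: 47/93 = 0.5054
  k = 2: (47 + 46)/93 = 93/93 = 1

Summary (fraction, with percent):

explained: PC1 0.5054 (50.54%), PC2 0.4946 (49.46%);  cumulative: 0.5054, 1


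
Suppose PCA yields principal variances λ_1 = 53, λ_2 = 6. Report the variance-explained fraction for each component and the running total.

Step 1 — total variance = trace(Sigma) = Σ λ_i = 53 + 6 = 59.

Step 2 — fraction explained by component i = λ_i / Σ λ:
  PC1: 53/59 = 0.8983
  PC2: 6/59 = 0.1017

Step 3 — cumulative fraction after k components = (λ_1 + ... + λ_k) / Σ λ:
  k = 1: 53/59 = 0.8983
  k = 2: (53 + 6)/59 = 59/59 = 1

Summary (fraction, with percent):

explained: PC1 0.8983 (89.83%), PC2 0.1017 (10.17%);  cumulative: 0.8983, 1


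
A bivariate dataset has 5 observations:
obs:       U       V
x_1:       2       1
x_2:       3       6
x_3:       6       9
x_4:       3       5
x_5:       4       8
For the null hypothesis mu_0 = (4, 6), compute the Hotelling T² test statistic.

Step 1 — sample mean vector:
  mean(U) = (2 + 3 + 6 + 3 + 4) / 5 = 18/5 = 3.6
  mean(V) = (1 + 6 + 9 + 5 + 8) / 5 = 29/5 = 5.8
  x̄ = (3.6, 5.8),  deviation x̄ - mu_0 = (3.6, 5.8) - (4, 6) = (-0.4, -0.2).

Step 2 — sample covariance matrix, S[i,j] = (1/(n-1)) · Σ_k (x_{k,i} - mean_i) · (x_{k,j} - mean_j), divisor n-1 = 4:
  S[U,U] = ((-1.6)·(-1.6) + (-0.6)·(-0.6) + (2.4)·(2.4) + (-0.6)·(-0.6) + (0.4)·(0.4)) / 4 = 9.2/4 = 2.3
  S[U,V] = ((-1.6)·(-4.8) + (-0.6)·(0.2) + (2.4)·(3.2) + (-0.6)·(-0.8) + (0.4)·(2.2)) / 4 = 16.6/4 = 4.15
  S[V,V] = ((-4.8)·(-4.8) + (0.2)·(0.2) + (3.2)·(3.2) + (-0.8)·(-0.8) + (2.2)·(2.2)) / 4 = 38.8/4 = 9.7
  S = [[2.3, 4.15],
 [4.15, 9.7]].

Step 3 — invert S. det(S) = 2.3·9.7 - (4.15)² = 5.0875.
  S^{-1} = (1/det) · [[d, -b], [-b, a]] = [[1.9066, -0.8157],
 [-0.8157, 0.4521]].

Step 4 — quadratic form (x̄ - mu_0)^T · S^{-1} · (x̄ - mu_0):
  S^{-1} · (x̄ - mu_0) = (-0.5995, 0.2359),
  (x̄ - mu_0)^T · [...] = (-0.4)·(-0.5995) + (-0.2)·(0.2359) = 0.1926.

Step 5 — scale by n: T² = 5 · 0.1926 = 0.9631.

T² ≈ 0.9631


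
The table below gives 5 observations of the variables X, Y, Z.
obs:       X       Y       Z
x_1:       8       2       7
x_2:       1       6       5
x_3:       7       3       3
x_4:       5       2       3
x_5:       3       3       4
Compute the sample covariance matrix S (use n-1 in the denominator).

Step 1 — column means:
  mean(X) = (8 + 1 + 7 + 5 + 3) / 5 = 24/5 = 4.8
  mean(Y) = (2 + 6 + 3 + 2 + 3) / 5 = 16/5 = 3.2
  mean(Z) = (7 + 5 + 3 + 3 + 4) / 5 = 22/5 = 4.4

Step 2 — sample covariance S[i,j] = (1/(n-1)) · Σ_k (x_{k,i} - mean_i) · (x_{k,j} - mean_j), with n-1 = 4.
  S[X,X] = ((3.2)·(3.2) + (-3.8)·(-3.8) + (2.2)·(2.2) + (0.2)·(0.2) + (-1.8)·(-1.8)) / 4 = 32.8/4 = 8.2
  S[X,Y] = ((3.2)·(-1.2) + (-3.8)·(2.8) + (2.2)·(-0.2) + (0.2)·(-1.2) + (-1.8)·(-0.2)) / 4 = -14.8/4 = -3.7
  S[X,Z] = ((3.2)·(2.6) + (-3.8)·(0.6) + (2.2)·(-1.4) + (0.2)·(-1.4) + (-1.8)·(-0.4)) / 4 = 3.4/4 = 0.85
  S[Y,Y] = ((-1.2)·(-1.2) + (2.8)·(2.8) + (-0.2)·(-0.2) + (-1.2)·(-1.2) + (-0.2)·(-0.2)) / 4 = 10.8/4 = 2.7
  S[Y,Z] = ((-1.2)·(2.6) + (2.8)·(0.6) + (-0.2)·(-1.4) + (-1.2)·(-1.4) + (-0.2)·(-0.4)) / 4 = 0.6/4 = 0.15
  S[Z,Z] = ((2.6)·(2.6) + (0.6)·(0.6) + (-1.4)·(-1.4) + (-1.4)·(-1.4) + (-0.4)·(-0.4)) / 4 = 11.2/4 = 2.8

S is symmetric (S[j,i] = S[i,j]). Assembling:

S = [[8.2, -3.7, 0.85],
 [-3.7, 2.7, 0.15],
 [0.85, 0.15, 2.8]]


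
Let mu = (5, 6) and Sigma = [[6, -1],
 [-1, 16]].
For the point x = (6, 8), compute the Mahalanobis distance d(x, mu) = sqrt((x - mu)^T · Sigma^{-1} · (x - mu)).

Step 1 — centre the observation: (x - mu) = (1, 2).

Step 2 — invert Sigma. det(Sigma) = 6·16 - (-1)² = 95.
  Sigma^{-1} = (1/det) · [[d, -b], [-b, a]] = [[0.1684, 0.0105],
 [0.0105, 0.0632]].

Step 3 — form the quadratic (x - mu)^T · Sigma^{-1} · (x - mu):
  Sigma^{-1} · (x - mu) = (0.1895, 0.1368).
  (x - mu)^T · [Sigma^{-1} · (x - mu)] = (1)·(0.1895) + (2)·(0.1368) = 0.4632.

Step 4 — take square root: d = √(0.4632) ≈ 0.6806.

d(x, mu) = √(0.4632) ≈ 0.6806


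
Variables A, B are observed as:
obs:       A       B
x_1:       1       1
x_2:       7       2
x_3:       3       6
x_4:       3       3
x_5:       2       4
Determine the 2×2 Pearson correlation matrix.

Step 1 — column means:
  mean(A) = (1 + 7 + 3 + 3 + 2) / 5 = 16/5 = 3.2
  mean(B) = (1 + 2 + 6 + 3 + 4) / 5 = 16/5 = 3.2

Step 2 — sample variances and covariances s[i,j] = (1/(n-1)) · Σ_k (x_{k,i} - mean_i) · (x_{k,j} - mean_j), with n-1 = 4:
  s[A,A] = ((-2.2)·(-2.2) + (3.8)·(3.8) + (-0.2)·(-0.2) + (-0.2)·(-0.2) + (-1.2)·(-1.2)) / 4 = 20.8/4 = 5.2
  s[A,B] = ((-2.2)·(-2.2) + (3.8)·(-1.2) + (-0.2)·(2.8) + (-0.2)·(-0.2) + (-1.2)·(0.8)) / 4 = -1.2/4 = -0.3
  s[B,B] = ((-2.2)·(-2.2) + (-1.2)·(-1.2) + (2.8)·(2.8) + (-0.2)·(-0.2) + (0.8)·(0.8)) / 4 = 14.8/4 = 3.7
  Sample standard deviations s_i = √(s[i,i]):
  s(A) = √(5.2) = 2.2804
  s(B) = √(3.7) = 1.9235

Step 3 — r_{ij} = s_{ij} / (s_i · s_j):
  r[A,A] = 1 (diagonal).
  r[A,B] = -0.3 / (2.2804 · 1.9235) = -0.3 / 4.3863 = -0.0684
  r[B,B] = 1 (diagonal).

R is symmetric with unit diagonal. Assembling:

R = [[1, -0.0684],
 [-0.0684, 1]]


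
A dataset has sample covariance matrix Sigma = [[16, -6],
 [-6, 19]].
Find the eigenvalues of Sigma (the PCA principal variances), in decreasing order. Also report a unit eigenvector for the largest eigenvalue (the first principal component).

Step 1 — characteristic polynomial of 2×2 Sigma:
  det(Sigma - λI) = λ² - trace · λ + det = 0.
  trace = 16 + 19 = 35, det = 16·19 - (-6)² = 268.
Step 2 — discriminant:
  Δ = trace² - 4·det = 1225 - 1072 = 153.
Step 3 — eigenvalues:
  λ = (trace ± √Δ)/2 = (35 ± 12.3693)/2,
  λ_1 = 23.6847,  λ_2 = 11.3153.

Step 4 — unit eigenvector for λ_1: solve (Sigma - λ_1 I)v = 0. First row:
  (16 - 23.6847)·v_x + (-6)·v_y = 0, i.e. (-7.6847)·v_x + (-6)·v_y = 0,
  so v ∝ (b, λ_1 - a) = (-6, 7.6847); multiply by -1 so the first entry is positive: u = (6, -7.6847).
  ||u|| = √((6)² + (-7.6847)²) = √(95.054) ≈ 9.7496,
  v_1 = u/||u|| ≈ (0.6154, -0.7882) (||v_1|| = 1).

λ_1 = 23.6847,  λ_2 = 11.3153;  v_1 ≈ (0.6154, -0.7882)


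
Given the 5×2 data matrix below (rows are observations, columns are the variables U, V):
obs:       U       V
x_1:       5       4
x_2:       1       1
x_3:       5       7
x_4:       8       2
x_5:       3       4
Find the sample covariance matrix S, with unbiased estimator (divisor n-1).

Step 1 — column means:
  mean(U) = (5 + 1 + 5 + 8 + 3) / 5 = 22/5 = 4.4
  mean(V) = (4 + 1 + 7 + 2 + 4) / 5 = 18/5 = 3.6

Step 2 — sample covariance S[i,j] = (1/(n-1)) · Σ_k (x_{k,i} - mean_i) · (x_{k,j} - mean_j), with n-1 = 4.
  S[U,U] = ((0.6)·(0.6) + (-3.4)·(-3.4) + (0.6)·(0.6) + (3.6)·(3.6) + (-1.4)·(-1.4)) / 4 = 27.2/4 = 6.8
  S[U,V] = ((0.6)·(0.4) + (-3.4)·(-2.6) + (0.6)·(3.4) + (3.6)·(-1.6) + (-1.4)·(0.4)) / 4 = 4.8/4 = 1.2
  S[V,V] = ((0.4)·(0.4) + (-2.6)·(-2.6) + (3.4)·(3.4) + (-1.6)·(-1.6) + (0.4)·(0.4)) / 4 = 21.2/4 = 5.3

S is symmetric (S[j,i] = S[i,j]). Assembling:

S = [[6.8, 1.2],
 [1.2, 5.3]]


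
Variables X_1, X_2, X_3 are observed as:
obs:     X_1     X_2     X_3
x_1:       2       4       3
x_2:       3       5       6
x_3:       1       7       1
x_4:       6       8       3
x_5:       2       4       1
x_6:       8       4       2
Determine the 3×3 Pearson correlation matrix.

Step 1 — column means:
  mean(X_1) = (2 + 3 + 1 + 6 + 2 + 8) / 6 = 22/6 = 3.6667
  mean(X_2) = (4 + 5 + 7 + 8 + 4 + 4) / 6 = 32/6 = 5.3333
  mean(X_3) = (3 + 6 + 1 + 3 + 1 + 2) / 6 = 16/6 = 2.6667

Step 2 — sample variances and covariances s[i,j] = (1/(n-1)) · Σ_k (x_{k,i} - mean_i) · (x_{k,j} - mean_j), with n-1 = 5:
  s[X_1,X_1] = ((-1.6667)·(-1.6667) + (-0.6667)·(-0.6667) + (-2.6667)·(-2.6667) + (2.3333)·(2.3333) + (-1.6667)·(-1.6667) + (4.3333)·(4.3333)) / 5 = 37.3333/5 = 7.4667
  s[X_1,X_2] = ((-1.6667)·(-1.3333) + (-0.6667)·(-0.3333) + (-2.6667)·(1.6667) + (2.3333)·(2.6667) + (-1.6667)·(-1.3333) + (4.3333)·(-1.3333)) / 5 = 0.6667/5 = 0.1333
  s[X_1,X_3] = ((-1.6667)·(0.3333) + (-0.6667)·(3.3333) + (-2.6667)·(-1.6667) + (2.3333)·(0.3333) + (-1.6667)·(-1.6667) + (4.3333)·(-0.6667)) / 5 = 2.3333/5 = 0.4667
  s[X_2,X_2] = ((-1.3333)·(-1.3333) + (-0.3333)·(-0.3333) + (1.6667)·(1.6667) + (2.6667)·(2.6667) + (-1.3333)·(-1.3333) + (-1.3333)·(-1.3333)) / 5 = 15.3333/5 = 3.0667
  s[X_2,X_3] = ((-1.3333)·(0.3333) + (-0.3333)·(3.3333) + (1.6667)·(-1.6667) + (2.6667)·(0.3333) + (-1.3333)·(-1.6667) + (-1.3333)·(-0.6667)) / 5 = -0.3333/5 = -0.0667
  s[X_3,X_3] = ((0.3333)·(0.3333) + (3.3333)·(3.3333) + (-1.6667)·(-1.6667) + (0.3333)·(0.3333) + (-1.6667)·(-1.6667) + (-0.6667)·(-0.6667)) / 5 = 17.3333/5 = 3.4667
  Sample standard deviations s_i = √(s[i,i]):
  s(X_1) = √(7.4667) = 2.7325
  s(X_2) = √(3.0667) = 1.7512
  s(X_3) = √(3.4667) = 1.8619

Step 3 — r_{ij} = s_{ij} / (s_i · s_j):
  r[X_1,X_1] = 1 (diagonal).
  r[X_1,X_2] = 0.1333 / (2.7325 · 1.7512) = 0.1333 / 4.7852 = 0.0279
  r[X_1,X_3] = 0.4667 / (2.7325 · 1.8619) = 0.4667 / 5.0877 = 0.0917
  r[X_2,X_2] = 1 (diagonal).
  r[X_2,X_3] = -0.0667 / (1.7512 · 1.8619) = -0.0667 / 3.2605 = -0.0204
  r[X_3,X_3] = 1 (diagonal).

R is symmetric with unit diagonal. Assembling:

R = [[1, 0.0279, 0.0917],
 [0.0279, 1, -0.0204],
 [0.0917, -0.0204, 1]]


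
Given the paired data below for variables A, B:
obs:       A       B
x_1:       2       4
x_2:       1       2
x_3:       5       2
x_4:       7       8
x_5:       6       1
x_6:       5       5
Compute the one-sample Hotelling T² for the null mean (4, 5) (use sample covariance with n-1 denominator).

Step 1 — sample mean vector:
  mean(A) = (2 + 1 + 5 + 7 + 6 + 5) / 6 = 26/6 = 4.3333
  mean(B) = (4 + 2 + 2 + 8 + 1 + 5) / 6 = 22/6 = 3.6667
  x̄ = (4.3333, 3.6667),  deviation x̄ - mu_0 = (4.3333, 3.6667) - (4, 5) = (0.3333, -1.3333).

Step 2 — sample covariance matrix, S[i,j] = (1/(n-1)) · Σ_k (x_{k,i} - mean_i) · (x_{k,j} - mean_j), divisor n-1 = 5:
  S[A,A] = ((-2.3333)·(-2.3333) + (-3.3333)·(-3.3333) + (0.6667)·(0.6667) + (2.6667)·(2.6667) + (1.6667)·(1.6667) + (0.6667)·(0.6667)) / 5 = 27.3333/5 = 5.4667
  S[A,B] = ((-2.3333)·(0.3333) + (-3.3333)·(-1.6667) + (0.6667)·(-1.6667) + (2.6667)·(4.3333) + (1.6667)·(-2.6667) + (0.6667)·(1.3333)) / 5 = 11.6667/5 = 2.3333
  S[B,B] = ((0.3333)·(0.3333) + (-1.6667)·(-1.6667) + (-1.6667)·(-1.6667) + (4.3333)·(4.3333) + (-2.6667)·(-2.6667) + (1.3333)·(1.3333)) / 5 = 33.3333/5 = 6.6667
  S = [[5.4667, 2.3333],
 [2.3333, 6.6667]].

Step 3 — invert S. det(S) = 5.4667·6.6667 - (2.3333)² = 31.
  S^{-1} = (1/det) · [[d, -b], [-b, a]] = [[0.2151, -0.0753],
 [-0.0753, 0.1763]].

Step 4 — quadratic form (x̄ - mu_0)^T · S^{-1} · (x̄ - mu_0):
  S^{-1} · (x̄ - mu_0) = (0.172, -0.2602),
  (x̄ - mu_0)^T · [...] = (0.3333)·(0.172) + (-1.3333)·(-0.2602) = 0.4043.

Step 5 — scale by n: T² = 6 · 0.4043 = 2.4258.

T² ≈ 2.4258


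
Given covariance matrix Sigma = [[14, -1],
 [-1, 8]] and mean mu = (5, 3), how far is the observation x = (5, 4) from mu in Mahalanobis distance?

Step 1 — centre the observation: (x - mu) = (0, 1).

Step 2 — invert Sigma. det(Sigma) = 14·8 - (-1)² = 111.
  Sigma^{-1} = (1/det) · [[d, -b], [-b, a]] = [[0.0721, 0.009],
 [0.009, 0.1261]].

Step 3 — form the quadratic (x - mu)^T · Sigma^{-1} · (x - mu):
  Sigma^{-1} · (x - mu) = (0.009, 0.1261).
  (x - mu)^T · [Sigma^{-1} · (x - mu)] = (0)·(0.009) + (1)·(0.1261) = 0.1261.

Step 4 — take square root: d = √(0.1261) ≈ 0.3551.

d(x, mu) = √(0.1261) ≈ 0.3551


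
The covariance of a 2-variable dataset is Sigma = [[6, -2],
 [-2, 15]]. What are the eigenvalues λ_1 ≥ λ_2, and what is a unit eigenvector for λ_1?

Step 1 — characteristic polynomial of 2×2 Sigma:
  det(Sigma - λI) = λ² - trace · λ + det = 0.
  trace = 6 + 15 = 21, det = 6·15 - (-2)² = 86.
Step 2 — discriminant:
  Δ = trace² - 4·det = 441 - 344 = 97.
Step 3 — eigenvalues:
  λ = (trace ± √Δ)/2 = (21 ± 9.8489)/2,
  λ_1 = 15.4244,  λ_2 = 5.5756.

Step 4 — unit eigenvector for λ_1: solve (Sigma - λ_1 I)v = 0. First row:
  (6 - 15.4244)·v_x + (-2)·v_y = 0, i.e. (-9.4244)·v_x + (-2)·v_y = 0,
  so v ∝ (b, λ_1 - a) = (-2, 9.4244); multiply by -1 so the first entry is positive: u = (2, -9.4244).
  ||u|| = √((2)² + (-9.4244)²) = √(92.8199) ≈ 9.6343,
  v_1 = u/||u|| ≈ (0.2076, -0.9782) (||v_1|| = 1).

λ_1 = 15.4244,  λ_2 = 5.5756;  v_1 ≈ (0.2076, -0.9782)


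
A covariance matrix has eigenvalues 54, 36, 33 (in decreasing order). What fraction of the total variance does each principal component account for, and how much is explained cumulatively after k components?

Step 1 — total variance = trace(Sigma) = Σ λ_i = 54 + 36 + 33 = 123.

Step 2 — fraction explained by component i = λ_i / Σ λ:
  PC1: 54/123 = 0.439
  PC2: 36/123 = 0.2927
  PC3: 33/123 = 0.2683

Step 3 — cumulative fraction after k components = (λ_1 + ... + λ_k) / Σ λ:
  k = 1: 54/123 = 0.439
  k = 2: (54 + 36)/123 = 90/123 = 0.7317
  k = 3: (54 + 36 + 33)/123 = 123/123 = 1

Summary (fraction, with percent):

explained: PC1 0.439 (43.9%), PC2 0.2927 (29.27%), PC3 0.2683 (26.83%);  cumulative: 0.439, 0.7317, 1


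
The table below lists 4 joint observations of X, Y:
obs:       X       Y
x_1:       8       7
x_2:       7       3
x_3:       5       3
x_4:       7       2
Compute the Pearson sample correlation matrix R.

Step 1 — column means:
  mean(X) = (8 + 7 + 5 + 7) / 4 = 27/4 = 6.75
  mean(Y) = (7 + 3 + 3 + 2) / 4 = 15/4 = 3.75

Step 2 — sample variances and covariances s[i,j] = (1/(n-1)) · Σ_k (x_{k,i} - mean_i) · (x_{k,j} - mean_j), with n-1 = 3:
  s[X,X] = ((1.25)·(1.25) + (0.25)·(0.25) + (-1.75)·(-1.75) + (0.25)·(0.25)) / 3 = 4.75/3 = 1.5833
  s[X,Y] = ((1.25)·(3.25) + (0.25)·(-0.75) + (-1.75)·(-0.75) + (0.25)·(-1.75)) / 3 = 4.75/3 = 1.5833
  s[Y,Y] = ((3.25)·(3.25) + (-0.75)·(-0.75) + (-0.75)·(-0.75) + (-1.75)·(-1.75)) / 3 = 14.75/3 = 4.9167
  Sample standard deviations s_i = √(s[i,i]):
  s(X) = √(1.5833) = 1.2583
  s(Y) = √(4.9167) = 2.2174

Step 3 — r_{ij} = s_{ij} / (s_i · s_j):
  r[X,X] = 1 (diagonal).
  r[X,Y] = 1.5833 / (1.2583 · 2.2174) = 1.5833 / 2.7901 = 0.5675
  r[Y,Y] = 1 (diagonal).

R is symmetric with unit diagonal. Assembling:

R = [[1, 0.5675],
 [0.5675, 1]]


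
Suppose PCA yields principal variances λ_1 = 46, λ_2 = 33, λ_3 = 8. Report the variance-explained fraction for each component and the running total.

Step 1 — total variance = trace(Sigma) = Σ λ_i = 46 + 33 + 8 = 87.

Step 2 — fraction explained by component i = λ_i / Σ λ:
  PC1: 46/87 = 0.5287
  PC2: 33/87 = 0.3793
  PC3: 8/87 = 0.092

Step 3 — cumulative fraction after k components = (λ_1 + ... + λ_k) / Σ λ:
  k = 1: 46/87 = 0.5287
  k = 2: (46 + 33)/87 = 79/87 = 0.908
  k = 3: (46 + 33 + 8)/87 = 87/87 = 1

Summary (fraction, with percent):

explained: PC1 0.5287 (52.87%), PC2 0.3793 (37.93%), PC3 0.092 (9.2%);  cumulative: 0.5287, 0.908, 1


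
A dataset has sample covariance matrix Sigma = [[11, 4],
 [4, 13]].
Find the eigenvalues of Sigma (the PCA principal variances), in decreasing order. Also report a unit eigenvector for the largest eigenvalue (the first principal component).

Step 1 — characteristic polynomial of 2×2 Sigma:
  det(Sigma - λI) = λ² - trace · λ + det = 0.
  trace = 11 + 13 = 24, det = 11·13 - (4)² = 127.
Step 2 — discriminant:
  Δ = trace² - 4·det = 576 - 508 = 68.
Step 3 — eigenvalues:
  λ = (trace ± √Δ)/2 = (24 ± 8.2462)/2,
  λ_1 = 16.1231,  λ_2 = 7.8769.

Step 4 — unit eigenvector for λ_1: solve (Sigma - λ_1 I)v = 0. First row:
  (11 - 16.1231)·v_x + (4)·v_y = 0, i.e. (-5.1231)·v_x + (4)·v_y = 0,
  so v ∝ (b, λ_1 - a) = (4, 5.1231) = u.
  ||u|| = √((4)² + (5.1231)²) = √(42.2462) ≈ 6.4997,
  v_1 = u/||u|| ≈ (0.6154, 0.7882) (||v_1|| = 1).

λ_1 = 16.1231,  λ_2 = 7.8769;  v_1 ≈ (0.6154, 0.7882)


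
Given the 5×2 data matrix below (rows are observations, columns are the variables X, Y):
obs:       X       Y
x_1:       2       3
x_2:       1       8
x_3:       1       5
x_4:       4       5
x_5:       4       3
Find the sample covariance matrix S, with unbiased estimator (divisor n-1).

Step 1 — column means:
  mean(X) = (2 + 1 + 1 + 4 + 4) / 5 = 12/5 = 2.4
  mean(Y) = (3 + 8 + 5 + 5 + 3) / 5 = 24/5 = 4.8

Step 2 — sample covariance S[i,j] = (1/(n-1)) · Σ_k (x_{k,i} - mean_i) · (x_{k,j} - mean_j), with n-1 = 4.
  S[X,X] = ((-0.4)·(-0.4) + (-1.4)·(-1.4) + (-1.4)·(-1.4) + (1.6)·(1.6) + (1.6)·(1.6)) / 4 = 9.2/4 = 2.3
  S[X,Y] = ((-0.4)·(-1.8) + (-1.4)·(3.2) + (-1.4)·(0.2) + (1.6)·(0.2) + (1.6)·(-1.8)) / 4 = -6.6/4 = -1.65
  S[Y,Y] = ((-1.8)·(-1.8) + (3.2)·(3.2) + (0.2)·(0.2) + (0.2)·(0.2) + (-1.8)·(-1.8)) / 4 = 16.8/4 = 4.2

S is symmetric (S[j,i] = S[i,j]). Assembling:

S = [[2.3, -1.65],
 [-1.65, 4.2]]


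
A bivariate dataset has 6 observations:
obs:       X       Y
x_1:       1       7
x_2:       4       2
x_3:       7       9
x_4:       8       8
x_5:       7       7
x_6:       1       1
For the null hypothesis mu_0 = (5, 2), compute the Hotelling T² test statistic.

Step 1 — sample mean vector:
  mean(X) = (1 + 4 + 7 + 8 + 7 + 1) / 6 = 28/6 = 4.6667
  mean(Y) = (7 + 2 + 9 + 8 + 7 + 1) / 6 = 34/6 = 5.6667
  x̄ = (4.6667, 5.6667),  deviation x̄ - mu_0 = (4.6667, 5.6667) - (5, 2) = (-0.3333, 3.6667).

Step 2 — sample covariance matrix, S[i,j] = (1/(n-1)) · Σ_k (x_{k,i} - mean_i) · (x_{k,j} - mean_j), divisor n-1 = 5:
  S[X,X] = ((-3.6667)·(-3.6667) + (-0.6667)·(-0.6667) + (2.3333)·(2.3333) + (3.3333)·(3.3333) + (2.3333)·(2.3333) + (-3.6667)·(-3.6667)) / 5 = 49.3333/5 = 9.8667
  S[X,Y] = ((-3.6667)·(1.3333) + (-0.6667)·(-3.6667) + (2.3333)·(3.3333) + (3.3333)·(2.3333) + (2.3333)·(1.3333) + (-3.6667)·(-4.6667)) / 5 = 33.3333/5 = 6.6667
  S[Y,Y] = ((1.3333)·(1.3333) + (-3.6667)·(-3.6667) + (3.3333)·(3.3333) + (2.3333)·(2.3333) + (1.3333)·(1.3333) + (-4.6667)·(-4.6667)) / 5 = 55.3333/5 = 11.0667
  S = [[9.8667, 6.6667],
 [6.6667, 11.0667]].

Step 3 — invert S. det(S) = 9.8667·11.0667 - (6.6667)² = 64.7467.
  S^{-1} = (1/det) · [[d, -b], [-b, a]] = [[0.1709, -0.103],
 [-0.103, 0.1524]].

Step 4 — quadratic form (x̄ - mu_0)^T · S^{-1} · (x̄ - mu_0):
  S^{-1} · (x̄ - mu_0) = (-0.4345, 0.5931),
  (x̄ - mu_0)^T · [...] = (-0.3333)·(-0.4345) + (3.6667)·(0.5931) = 2.3195.

Step 5 — scale by n: T² = 6 · 2.3195 = 13.9168.

T² ≈ 13.9168


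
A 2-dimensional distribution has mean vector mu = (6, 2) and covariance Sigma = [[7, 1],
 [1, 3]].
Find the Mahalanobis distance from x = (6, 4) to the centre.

Step 1 — centre the observation: (x - mu) = (0, 2).

Step 2 — invert Sigma. det(Sigma) = 7·3 - (1)² = 20.
  Sigma^{-1} = (1/det) · [[d, -b], [-b, a]] = [[0.15, -0.05],
 [-0.05, 0.35]].

Step 3 — form the quadratic (x - mu)^T · Sigma^{-1} · (x - mu):
  Sigma^{-1} · (x - mu) = (-0.1, 0.7).
  (x - mu)^T · [Sigma^{-1} · (x - mu)] = (0)·(-0.1) + (2)·(0.7) = 1.4.

Step 4 — take square root: d = √(1.4) ≈ 1.1832.

d(x, mu) = √(1.4) ≈ 1.1832


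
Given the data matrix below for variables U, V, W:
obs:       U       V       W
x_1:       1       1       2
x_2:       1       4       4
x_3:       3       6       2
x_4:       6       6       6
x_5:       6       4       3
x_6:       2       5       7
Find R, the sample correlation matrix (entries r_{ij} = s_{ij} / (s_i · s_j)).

Step 1 — column means:
  mean(U) = (1 + 1 + 3 + 6 + 6 + 2) / 6 = 19/6 = 3.1667
  mean(V) = (1 + 4 + 6 + 6 + 4 + 5) / 6 = 26/6 = 4.3333
  mean(W) = (2 + 4 + 2 + 6 + 3 + 7) / 6 = 24/6 = 4

Step 2 — sample variances and covariances s[i,j] = (1/(n-1)) · Σ_k (x_{k,i} - mean_i) · (x_{k,j} - mean_j), with n-1 = 5:
  s[U,U] = ((-2.1667)·(-2.1667) + (-2.1667)·(-2.1667) + (-0.1667)·(-0.1667) + (2.8333)·(2.8333) + (2.8333)·(2.8333) + (-1.1667)·(-1.1667)) / 5 = 26.8333/5 = 5.3667
  s[U,V] = ((-2.1667)·(-3.3333) + (-2.1667)·(-0.3333) + (-0.1667)·(1.6667) + (2.8333)·(1.6667) + (2.8333)·(-0.3333) + (-1.1667)·(0.6667)) / 5 = 10.6667/5 = 2.1333
  s[U,W] = ((-2.1667)·(-2) + (-2.1667)·(0) + (-0.1667)·(-2) + (2.8333)·(2) + (2.8333)·(-1) + (-1.1667)·(3)) / 5 = 4/5 = 0.8
  s[V,V] = ((-3.3333)·(-3.3333) + (-0.3333)·(-0.3333) + (1.6667)·(1.6667) + (1.6667)·(1.6667) + (-0.3333)·(-0.3333) + (0.6667)·(0.6667)) / 5 = 17.3333/5 = 3.4667
  s[V,W] = ((-3.3333)·(-2) + (-0.3333)·(0) + (1.6667)·(-2) + (1.6667)·(2) + (-0.3333)·(-1) + (0.6667)·(3)) / 5 = 9/5 = 1.8
  s[W,W] = ((-2)·(-2) + (0)·(0) + (-2)·(-2) + (2)·(2) + (-1)·(-1) + (3)·(3)) / 5 = 22/5 = 4.4
  Sample standard deviations s_i = √(s[i,i]):
  s(U) = √(5.3667) = 2.3166
  s(V) = √(3.4667) = 1.8619
  s(W) = √(4.4) = 2.0976

Step 3 — r_{ij} = s_{ij} / (s_i · s_j):
  r[U,U] = 1 (diagonal).
  r[U,V] = 2.1333 / (2.3166 · 1.8619) = 2.1333 / 4.3133 = 0.4946
  r[U,W] = 0.8 / (2.3166 · 2.0976) = 0.8 / 4.8594 = 0.1646
  r[V,V] = 1 (diagonal).
  r[V,W] = 1.8 / (1.8619 · 2.0976) = 1.8 / 3.9056 = 0.4609
  r[W,W] = 1 (diagonal).

R is symmetric with unit diagonal. Assembling:

R = [[1, 0.4946, 0.1646],
 [0.4946, 1, 0.4609],
 [0.1646, 0.4609, 1]]
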